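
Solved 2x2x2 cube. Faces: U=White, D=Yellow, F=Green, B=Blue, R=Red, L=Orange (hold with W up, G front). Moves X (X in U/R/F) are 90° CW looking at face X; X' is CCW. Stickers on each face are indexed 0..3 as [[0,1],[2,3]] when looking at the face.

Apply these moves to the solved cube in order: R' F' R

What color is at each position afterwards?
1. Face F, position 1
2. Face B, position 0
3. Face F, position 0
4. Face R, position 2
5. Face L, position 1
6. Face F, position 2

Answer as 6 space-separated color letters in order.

Answer: O R W R B G

Derivation:
After move 1 (R'): R=RRRR U=WBWB F=GWGW D=YGYG B=YBYB
After move 2 (F'): F=WWGG U=WBRR R=GRYR D=OOYG L=OBOW
After move 3 (R): R=YGRR U=WWRG F=WOGG D=OYYY B=RBBB
Query 1: F[1] = O
Query 2: B[0] = R
Query 3: F[0] = W
Query 4: R[2] = R
Query 5: L[1] = B
Query 6: F[2] = G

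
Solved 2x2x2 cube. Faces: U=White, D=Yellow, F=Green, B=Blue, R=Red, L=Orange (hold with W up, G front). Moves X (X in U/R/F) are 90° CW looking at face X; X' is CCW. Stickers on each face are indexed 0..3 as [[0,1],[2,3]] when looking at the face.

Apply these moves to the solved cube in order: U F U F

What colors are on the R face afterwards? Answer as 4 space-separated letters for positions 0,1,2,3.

Answer: G O W R

Derivation:
After move 1 (U): U=WWWW F=RRGG R=BBRR B=OOBB L=GGOO
After move 2 (F): F=GRGR U=WWOG R=WBWR D=RBYY L=GYOY
After move 3 (U): U=OWGW F=WBGR R=OOWR B=GYBB L=GROY
After move 4 (F): F=GWRB U=OWYR R=GOWR D=WOYY L=GROB
Query: R face = GOWR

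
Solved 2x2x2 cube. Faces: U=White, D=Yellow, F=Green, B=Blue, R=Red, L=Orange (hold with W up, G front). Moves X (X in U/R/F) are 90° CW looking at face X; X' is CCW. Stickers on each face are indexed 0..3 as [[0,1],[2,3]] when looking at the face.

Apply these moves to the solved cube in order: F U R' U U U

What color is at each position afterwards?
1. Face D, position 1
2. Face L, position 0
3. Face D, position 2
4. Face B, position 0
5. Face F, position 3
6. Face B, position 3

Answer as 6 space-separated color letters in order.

Answer: R Y Y B W B

Derivation:
After move 1 (F): F=GGGG U=WWOO R=WRWR D=RRYY L=OYOY
After move 2 (U): U=OWOW F=WRGG R=BBWR B=OYBB L=GGOY
After move 3 (R'): R=BRBW U=OBOO F=WWGW D=RRYG B=YYRB
After move 4 (U): U=OOOB F=BRGW R=YYBW B=GGRB L=WWOY
After move 5 (U): U=OOBO F=YYGW R=GGBW B=WWRB L=BROY
After move 6 (U): U=BOOO F=GGGW R=WWBW B=BRRB L=YYOY
Query 1: D[1] = R
Query 2: L[0] = Y
Query 3: D[2] = Y
Query 4: B[0] = B
Query 5: F[3] = W
Query 6: B[3] = B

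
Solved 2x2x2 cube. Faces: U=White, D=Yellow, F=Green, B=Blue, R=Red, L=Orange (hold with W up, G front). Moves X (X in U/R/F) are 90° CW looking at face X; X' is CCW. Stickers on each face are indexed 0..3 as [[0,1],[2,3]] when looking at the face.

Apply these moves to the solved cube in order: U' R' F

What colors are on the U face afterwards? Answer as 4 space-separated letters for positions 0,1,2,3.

Answer: W B O B

Derivation:
After move 1 (U'): U=WWWW F=OOGG R=GGRR B=RRBB L=BBOO
After move 2 (R'): R=GRGR U=WBWR F=OWGW D=YOYG B=YRYB
After move 3 (F): F=GOWW U=WBOB R=WRRR D=GGYG L=BYOO
Query: U face = WBOB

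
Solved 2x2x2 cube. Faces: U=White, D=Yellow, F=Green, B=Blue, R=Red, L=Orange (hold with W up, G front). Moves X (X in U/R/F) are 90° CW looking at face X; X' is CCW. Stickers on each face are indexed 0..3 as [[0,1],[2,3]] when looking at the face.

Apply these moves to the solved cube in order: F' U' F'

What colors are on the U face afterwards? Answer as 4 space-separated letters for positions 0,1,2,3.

After move 1 (F'): F=GGGG U=WWRR R=YRYR D=OOYY L=OWOW
After move 2 (U'): U=WRWR F=OWGG R=GGYR B=YRBB L=BBOW
After move 3 (F'): F=WGOG U=WRGY R=OGOR D=BWYY L=BROW
Query: U face = WRGY

Answer: W R G Y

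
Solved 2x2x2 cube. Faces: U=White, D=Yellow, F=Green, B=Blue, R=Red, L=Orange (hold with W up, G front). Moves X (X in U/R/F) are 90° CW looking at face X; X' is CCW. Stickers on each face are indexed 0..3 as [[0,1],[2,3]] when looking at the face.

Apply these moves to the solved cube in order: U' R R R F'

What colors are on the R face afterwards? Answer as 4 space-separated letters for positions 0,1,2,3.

After move 1 (U'): U=WWWW F=OOGG R=GGRR B=RRBB L=BBOO
After move 2 (R): R=RGRG U=WOWG F=OYGY D=YBYR B=WRWB
After move 3 (R): R=RRGG U=WYWY F=OBGR D=YWYW B=GROB
After move 4 (R): R=GRGR U=WBWR F=OWGW D=YOYG B=YRYB
After move 5 (F'): F=WWOG U=WBGG R=ORYR D=BOYG L=BROW
Query: R face = ORYR

Answer: O R Y R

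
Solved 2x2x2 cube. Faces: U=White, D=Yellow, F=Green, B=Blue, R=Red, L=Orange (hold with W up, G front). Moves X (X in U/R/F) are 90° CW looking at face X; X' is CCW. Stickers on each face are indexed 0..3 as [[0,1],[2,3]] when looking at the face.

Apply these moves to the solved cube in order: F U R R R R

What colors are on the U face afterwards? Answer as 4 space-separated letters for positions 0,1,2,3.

Answer: O W O W

Derivation:
After move 1 (F): F=GGGG U=WWOO R=WRWR D=RRYY L=OYOY
After move 2 (U): U=OWOW F=WRGG R=BBWR B=OYBB L=GGOY
After move 3 (R): R=WBRB U=OROG F=WRGY D=RBYO B=WYWB
After move 4 (R): R=RWBB U=OROY F=WBGO D=RWYW B=GYRB
After move 5 (R): R=BRBW U=OBOO F=WWGW D=RRYG B=YYRB
After move 6 (R): R=BBWR U=OWOW F=WRGG D=RRYY B=OYBB
Query: U face = OWOW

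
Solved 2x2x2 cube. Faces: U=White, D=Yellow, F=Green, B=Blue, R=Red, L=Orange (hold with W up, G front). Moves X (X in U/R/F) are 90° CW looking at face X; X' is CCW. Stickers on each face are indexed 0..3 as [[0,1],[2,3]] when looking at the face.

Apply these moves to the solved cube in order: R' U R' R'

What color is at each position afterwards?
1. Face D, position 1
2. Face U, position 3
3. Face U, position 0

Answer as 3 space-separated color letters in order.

After move 1 (R'): R=RRRR U=WBWB F=GWGW D=YGYG B=YBYB
After move 2 (U): U=WWBB F=RRGW R=YBRR B=OOYB L=GWOO
After move 3 (R'): R=BRYR U=WYBO F=RWGB D=YRYW B=GOGB
After move 4 (R'): R=RRBY U=WGBG F=RYGO D=YWYB B=WORB
Query 1: D[1] = W
Query 2: U[3] = G
Query 3: U[0] = W

Answer: W G W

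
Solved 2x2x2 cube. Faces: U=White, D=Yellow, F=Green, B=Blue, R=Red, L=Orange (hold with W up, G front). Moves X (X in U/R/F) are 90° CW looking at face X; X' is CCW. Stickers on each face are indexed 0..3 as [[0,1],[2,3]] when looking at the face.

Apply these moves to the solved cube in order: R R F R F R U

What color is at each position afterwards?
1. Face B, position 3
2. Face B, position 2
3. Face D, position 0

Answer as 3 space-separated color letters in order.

Answer: B G R

Derivation:
After move 1 (R): R=RRRR U=WGWG F=GYGY D=YBYB B=WBWB
After move 2 (R): R=RRRR U=WYWY F=GBGB D=YWYW B=GBGB
After move 3 (F): F=GGBB U=WYOO R=WRYR D=RRYW L=OYOW
After move 4 (R): R=YWRR U=WGOB F=GRBW D=RGYG B=OBYB
After move 5 (F): F=BGWR U=WGWY R=OWBR D=RYYG L=OROG
After move 6 (R): R=BORW U=WGWR F=BYWG D=RYYO B=YBGB
After move 7 (U): U=WWRG F=BOWG R=YBRW B=ORGB L=BYOG
Query 1: B[3] = B
Query 2: B[2] = G
Query 3: D[0] = R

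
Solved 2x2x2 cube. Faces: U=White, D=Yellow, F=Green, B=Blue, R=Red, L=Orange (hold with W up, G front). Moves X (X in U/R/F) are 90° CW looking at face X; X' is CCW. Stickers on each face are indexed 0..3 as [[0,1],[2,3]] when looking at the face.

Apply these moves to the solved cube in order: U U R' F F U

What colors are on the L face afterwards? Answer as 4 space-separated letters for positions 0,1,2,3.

After move 1 (U): U=WWWW F=RRGG R=BBRR B=OOBB L=GGOO
After move 2 (U): U=WWWW F=BBGG R=OORR B=GGBB L=RROO
After move 3 (R'): R=OROR U=WBWG F=BWGW D=YBYG B=YGYB
After move 4 (F): F=GBWW U=WBOR R=WRGR D=OOYG L=RYOB
After move 5 (F): F=WGWB U=WBBY R=ORRR D=GWYG L=ROOO
After move 6 (U): U=BWYB F=ORWB R=YGRR B=ROYB L=WGOO
Query: L face = WGOO

Answer: W G O O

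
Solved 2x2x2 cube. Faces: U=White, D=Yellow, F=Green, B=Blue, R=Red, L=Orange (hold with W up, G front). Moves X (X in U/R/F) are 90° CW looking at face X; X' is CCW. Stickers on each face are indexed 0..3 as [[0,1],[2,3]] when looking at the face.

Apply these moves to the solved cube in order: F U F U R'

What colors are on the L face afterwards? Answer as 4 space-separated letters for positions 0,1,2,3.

Answer: G W O R

Derivation:
After move 1 (F): F=GGGG U=WWOO R=WRWR D=RRYY L=OYOY
After move 2 (U): U=OWOW F=WRGG R=BBWR B=OYBB L=GGOY
After move 3 (F): F=GWGR U=OWYG R=OBWR D=WBYY L=GROR
After move 4 (U): U=YOGW F=OBGR R=OYWR B=GRBB L=GWOR
After move 5 (R'): R=YROW U=YBGG F=OOGW D=WBYR B=YRBB
Query: L face = GWOR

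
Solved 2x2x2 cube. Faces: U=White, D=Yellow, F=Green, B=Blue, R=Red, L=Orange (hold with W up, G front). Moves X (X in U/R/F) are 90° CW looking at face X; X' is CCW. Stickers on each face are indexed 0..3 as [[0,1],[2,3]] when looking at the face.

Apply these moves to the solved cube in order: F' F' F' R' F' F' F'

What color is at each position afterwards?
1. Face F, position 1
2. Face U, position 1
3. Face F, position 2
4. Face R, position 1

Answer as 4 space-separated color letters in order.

Answer: G B O R

Derivation:
After move 1 (F'): F=GGGG U=WWRR R=YRYR D=OOYY L=OWOW
After move 2 (F'): F=GGGG U=WWYY R=OROR D=WWYY L=OROR
After move 3 (F'): F=GGGG U=WWOO R=WRWR D=RRYY L=OYOY
After move 4 (R'): R=RRWW U=WBOB F=GWGO D=RGYG B=YBRB
After move 5 (F'): F=WOGG U=WBRW R=GRRW D=YYYG L=OBOO
After move 6 (F'): F=OGWG U=WBGR R=YRYW D=BOYG L=OWOR
After move 7 (F'): F=GGOW U=WBYY R=ORBW D=WRYG L=OROG
Query 1: F[1] = G
Query 2: U[1] = B
Query 3: F[2] = O
Query 4: R[1] = R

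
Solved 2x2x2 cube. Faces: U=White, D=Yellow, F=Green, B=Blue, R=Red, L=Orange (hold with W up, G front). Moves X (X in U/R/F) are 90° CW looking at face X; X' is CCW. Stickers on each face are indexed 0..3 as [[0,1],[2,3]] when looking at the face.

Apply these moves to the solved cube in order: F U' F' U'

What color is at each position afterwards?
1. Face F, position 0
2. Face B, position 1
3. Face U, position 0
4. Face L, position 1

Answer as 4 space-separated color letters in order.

After move 1 (F): F=GGGG U=WWOO R=WRWR D=RRYY L=OYOY
After move 2 (U'): U=WOWO F=OYGG R=GGWR B=WRBB L=BBOY
After move 3 (F'): F=YGOG U=WOGW R=RGRR D=BYYY L=BOOW
After move 4 (U'): U=OWWG F=BOOG R=YGRR B=RGBB L=WROW
Query 1: F[0] = B
Query 2: B[1] = G
Query 3: U[0] = O
Query 4: L[1] = R

Answer: B G O R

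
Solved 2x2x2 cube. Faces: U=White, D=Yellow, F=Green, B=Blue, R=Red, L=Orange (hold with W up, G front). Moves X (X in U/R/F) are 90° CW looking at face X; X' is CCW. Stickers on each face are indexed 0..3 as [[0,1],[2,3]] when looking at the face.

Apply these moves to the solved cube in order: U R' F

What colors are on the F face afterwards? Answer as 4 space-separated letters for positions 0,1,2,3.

After move 1 (U): U=WWWW F=RRGG R=BBRR B=OOBB L=GGOO
After move 2 (R'): R=BRBR U=WBWO F=RWGW D=YRYG B=YOYB
After move 3 (F): F=GRWW U=WBOG R=WROR D=BBYG L=GYOR
Query: F face = GRWW

Answer: G R W W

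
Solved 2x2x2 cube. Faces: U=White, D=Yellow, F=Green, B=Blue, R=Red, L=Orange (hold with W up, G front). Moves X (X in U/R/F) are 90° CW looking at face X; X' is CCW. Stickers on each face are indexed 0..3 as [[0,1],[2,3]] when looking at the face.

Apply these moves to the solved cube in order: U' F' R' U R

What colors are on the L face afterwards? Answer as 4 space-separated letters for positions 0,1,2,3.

After move 1 (U'): U=WWWW F=OOGG R=GGRR B=RRBB L=BBOO
After move 2 (F'): F=OGOG U=WWGR R=YGYR D=BOYY L=BWOW
After move 3 (R'): R=GRYY U=WBGR F=OWOR D=BGYG B=YROB
After move 4 (U): U=GWRB F=GROR R=YRYY B=BWOB L=OWOW
After move 5 (R): R=YYYR U=GRRR F=GGOG D=BOYB B=BWWB
Query: L face = OWOW

Answer: O W O W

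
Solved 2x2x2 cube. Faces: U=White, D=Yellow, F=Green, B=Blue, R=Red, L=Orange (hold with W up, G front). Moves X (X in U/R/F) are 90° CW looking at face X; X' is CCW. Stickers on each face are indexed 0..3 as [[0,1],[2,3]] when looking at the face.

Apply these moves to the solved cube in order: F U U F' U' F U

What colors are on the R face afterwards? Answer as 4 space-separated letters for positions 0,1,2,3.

After move 1 (F): F=GGGG U=WWOO R=WRWR D=RRYY L=OYOY
After move 2 (U): U=OWOW F=WRGG R=BBWR B=OYBB L=GGOY
After move 3 (U): U=OOWW F=BBGG R=OYWR B=GGBB L=WROY
After move 4 (F'): F=BGBG U=OOOW R=RYRR D=RYYY L=WWOW
After move 5 (U'): U=OWOO F=WWBG R=BGRR B=RYBB L=GGOW
After move 6 (F): F=BWGW U=OWWG R=OGOR D=RBYY L=GROY
After move 7 (U): U=WOGW F=OGGW R=RYOR B=GRBB L=BWOY
Query: R face = RYOR

Answer: R Y O R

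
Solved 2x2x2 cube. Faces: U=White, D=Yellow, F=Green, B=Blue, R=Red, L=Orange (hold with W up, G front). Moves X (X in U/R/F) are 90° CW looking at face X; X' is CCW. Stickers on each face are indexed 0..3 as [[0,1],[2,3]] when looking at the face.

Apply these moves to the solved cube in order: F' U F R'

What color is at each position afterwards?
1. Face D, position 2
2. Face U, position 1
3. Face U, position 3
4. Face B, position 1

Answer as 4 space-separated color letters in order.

Answer: Y B O W

Derivation:
After move 1 (F'): F=GGGG U=WWRR R=YRYR D=OOYY L=OWOW
After move 2 (U): U=RWRW F=YRGG R=BBYR B=OWBB L=GGOW
After move 3 (F): F=GYGR U=RWWG R=RBWR D=YBYY L=GOOO
After move 4 (R'): R=BRRW U=RBWO F=GWGG D=YYYR B=YWBB
Query 1: D[2] = Y
Query 2: U[1] = B
Query 3: U[3] = O
Query 4: B[1] = W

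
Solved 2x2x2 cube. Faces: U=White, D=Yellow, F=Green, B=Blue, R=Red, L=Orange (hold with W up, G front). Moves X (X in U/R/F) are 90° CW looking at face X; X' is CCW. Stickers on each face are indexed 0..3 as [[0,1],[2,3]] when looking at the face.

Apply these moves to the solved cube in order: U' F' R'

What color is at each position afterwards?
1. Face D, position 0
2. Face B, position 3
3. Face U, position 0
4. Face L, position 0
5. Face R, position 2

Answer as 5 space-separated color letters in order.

After move 1 (U'): U=WWWW F=OOGG R=GGRR B=RRBB L=BBOO
After move 2 (F'): F=OGOG U=WWGR R=YGYR D=BOYY L=BWOW
After move 3 (R'): R=GRYY U=WBGR F=OWOR D=BGYG B=YROB
Query 1: D[0] = B
Query 2: B[3] = B
Query 3: U[0] = W
Query 4: L[0] = B
Query 5: R[2] = Y

Answer: B B W B Y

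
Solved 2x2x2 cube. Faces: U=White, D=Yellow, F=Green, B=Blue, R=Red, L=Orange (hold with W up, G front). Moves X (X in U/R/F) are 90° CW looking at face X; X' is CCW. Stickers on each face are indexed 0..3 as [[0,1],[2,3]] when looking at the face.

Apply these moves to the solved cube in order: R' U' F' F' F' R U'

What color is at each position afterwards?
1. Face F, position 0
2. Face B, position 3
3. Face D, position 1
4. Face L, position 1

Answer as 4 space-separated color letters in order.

Answer: Y B Y R

Derivation:
After move 1 (R'): R=RRRR U=WBWB F=GWGW D=YGYG B=YBYB
After move 2 (U'): U=BBWW F=OOGW R=GWRR B=RRYB L=YBOO
After move 3 (F'): F=OWOG U=BBGR R=GWYR D=BOYG L=YWOW
After move 4 (F'): F=WGOO U=BBGY R=OWBR D=WWYG L=YROG
After move 5 (F'): F=GOWO U=BBOB R=WWWR D=RGYG L=YYOG
After move 6 (R): R=WWRW U=BOOO F=GGWG D=RYYR B=BRBB
After move 7 (U'): U=OOBO F=YYWG R=GGRW B=WWBB L=BROG
Query 1: F[0] = Y
Query 2: B[3] = B
Query 3: D[1] = Y
Query 4: L[1] = R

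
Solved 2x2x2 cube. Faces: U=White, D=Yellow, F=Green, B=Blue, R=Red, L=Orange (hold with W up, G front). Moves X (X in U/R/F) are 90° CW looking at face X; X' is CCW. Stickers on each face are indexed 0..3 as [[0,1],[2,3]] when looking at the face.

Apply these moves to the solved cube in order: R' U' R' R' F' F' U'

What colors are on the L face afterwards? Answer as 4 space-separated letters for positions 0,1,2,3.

After move 1 (R'): R=RRRR U=WBWB F=GWGW D=YGYG B=YBYB
After move 2 (U'): U=BBWW F=OOGW R=GWRR B=RRYB L=YBOO
After move 3 (R'): R=WRGR U=BYWR F=OBGW D=YOYW B=GRGB
After move 4 (R'): R=RRWG U=BGWG F=OYGR D=YBYW B=WROB
After move 5 (F'): F=YROG U=BGRW R=BRYG D=BOYW L=YGOW
After move 6 (F'): F=RGYO U=BGBY R=ORBG D=GWYW L=YWOR
After move 7 (U'): U=GYBB F=YWYO R=RGBG B=OROB L=WROR
Query: L face = WROR

Answer: W R O R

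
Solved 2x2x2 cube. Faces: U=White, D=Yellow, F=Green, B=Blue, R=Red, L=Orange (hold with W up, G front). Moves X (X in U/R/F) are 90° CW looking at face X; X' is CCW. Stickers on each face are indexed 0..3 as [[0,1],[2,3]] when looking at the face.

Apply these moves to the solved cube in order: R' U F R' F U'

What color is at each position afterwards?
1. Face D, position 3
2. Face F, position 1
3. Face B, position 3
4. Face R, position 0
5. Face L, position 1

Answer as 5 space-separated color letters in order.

After move 1 (R'): R=RRRR U=WBWB F=GWGW D=YGYG B=YBYB
After move 2 (U): U=WWBB F=RRGW R=YBRR B=OOYB L=GWOO
After move 3 (F): F=GRWR U=WWOW R=BBBR D=RYYG L=GYOG
After move 4 (R'): R=BRBB U=WYOO F=GWWW D=RRYR B=GOYB
After move 5 (F): F=WGWW U=WYGY R=OROB D=BBYR L=GROR
After move 6 (U'): U=YYWG F=GRWW R=WGOB B=ORYB L=GOOR
Query 1: D[3] = R
Query 2: F[1] = R
Query 3: B[3] = B
Query 4: R[0] = W
Query 5: L[1] = O

Answer: R R B W O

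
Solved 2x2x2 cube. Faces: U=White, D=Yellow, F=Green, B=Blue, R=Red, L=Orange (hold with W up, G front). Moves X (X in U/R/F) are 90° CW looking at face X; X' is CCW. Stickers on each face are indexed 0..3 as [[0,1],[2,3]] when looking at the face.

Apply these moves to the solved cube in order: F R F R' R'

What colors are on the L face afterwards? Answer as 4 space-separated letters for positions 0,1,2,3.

Answer: O R O B

Derivation:
After move 1 (F): F=GGGG U=WWOO R=WRWR D=RRYY L=OYOY
After move 2 (R): R=WWRR U=WGOG F=GRGY D=RBYB B=OBWB
After move 3 (F): F=GGYR U=WGYY R=OWGR D=RWYB L=OROB
After move 4 (R'): R=WROG U=WWYO F=GGYY D=RGYR B=BBWB
After move 5 (R'): R=RGWO U=WWYB F=GWYO D=RGYY B=RBGB
Query: L face = OROB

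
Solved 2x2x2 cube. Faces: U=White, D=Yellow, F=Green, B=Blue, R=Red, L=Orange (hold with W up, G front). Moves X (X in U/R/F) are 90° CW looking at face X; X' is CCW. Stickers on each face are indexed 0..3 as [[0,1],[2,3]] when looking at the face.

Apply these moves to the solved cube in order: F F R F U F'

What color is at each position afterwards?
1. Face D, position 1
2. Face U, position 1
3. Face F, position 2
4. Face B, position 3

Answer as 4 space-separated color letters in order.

After move 1 (F): F=GGGG U=WWOO R=WRWR D=RRYY L=OYOY
After move 2 (F): F=GGGG U=WWYY R=OROR D=WWYY L=OROR
After move 3 (R): R=OORR U=WGYG F=GWGY D=WBYB B=YBWB
After move 4 (F): F=GGYW U=WGRR R=YOGR D=ROYB L=OWOB
After move 5 (U): U=RWRG F=YOYW R=YBGR B=OWWB L=GGOB
After move 6 (F'): F=OWYY U=RWYG R=OBRR D=GBYB L=GGOR
Query 1: D[1] = B
Query 2: U[1] = W
Query 3: F[2] = Y
Query 4: B[3] = B

Answer: B W Y B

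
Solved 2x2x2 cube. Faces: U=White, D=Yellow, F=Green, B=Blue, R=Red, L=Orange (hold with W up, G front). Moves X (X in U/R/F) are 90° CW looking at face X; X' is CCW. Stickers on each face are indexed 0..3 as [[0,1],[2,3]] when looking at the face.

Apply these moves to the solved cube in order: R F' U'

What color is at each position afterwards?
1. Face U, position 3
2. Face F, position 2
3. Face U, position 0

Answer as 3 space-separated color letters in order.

Answer: R G G

Derivation:
After move 1 (R): R=RRRR U=WGWG F=GYGY D=YBYB B=WBWB
After move 2 (F'): F=YYGG U=WGRR R=BRYR D=OOYB L=OGOW
After move 3 (U'): U=GRWR F=OGGG R=YYYR B=BRWB L=WBOW
Query 1: U[3] = R
Query 2: F[2] = G
Query 3: U[0] = G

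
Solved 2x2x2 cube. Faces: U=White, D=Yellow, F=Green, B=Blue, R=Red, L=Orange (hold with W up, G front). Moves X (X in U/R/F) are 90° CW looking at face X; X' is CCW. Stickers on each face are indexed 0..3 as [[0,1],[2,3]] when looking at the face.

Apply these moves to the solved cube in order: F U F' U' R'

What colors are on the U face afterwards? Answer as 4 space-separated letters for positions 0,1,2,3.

After move 1 (F): F=GGGG U=WWOO R=WRWR D=RRYY L=OYOY
After move 2 (U): U=OWOW F=WRGG R=BBWR B=OYBB L=GGOY
After move 3 (F'): F=RGWG U=OWBW R=RBRR D=GYYY L=GWOO
After move 4 (U'): U=WWOB F=GWWG R=RGRR B=RBBB L=OYOO
After move 5 (R'): R=GRRR U=WBOR F=GWWB D=GWYG B=YBYB
Query: U face = WBOR

Answer: W B O R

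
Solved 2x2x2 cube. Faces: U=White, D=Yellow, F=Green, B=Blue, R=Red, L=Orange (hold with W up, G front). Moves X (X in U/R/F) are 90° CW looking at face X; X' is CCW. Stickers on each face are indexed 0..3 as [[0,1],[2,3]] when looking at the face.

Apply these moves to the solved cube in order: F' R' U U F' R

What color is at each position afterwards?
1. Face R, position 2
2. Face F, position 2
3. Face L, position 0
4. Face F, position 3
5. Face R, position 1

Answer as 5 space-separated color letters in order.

Answer: Y Y R G G

Derivation:
After move 1 (F'): F=GGGG U=WWRR R=YRYR D=OOYY L=OWOW
After move 2 (R'): R=RRYY U=WBRB F=GWGR D=OGYG B=YBOB
After move 3 (U): U=RWBB F=RRGR R=YBYY B=OWOB L=GWOW
After move 4 (U): U=BRBW F=YBGR R=OWYY B=GWOB L=RROW
After move 5 (F'): F=BRYG U=BROY R=GWOY D=RWYG L=RWOB
After move 6 (R): R=OGYW U=BROG F=BWYG D=ROYG B=YWRB
Query 1: R[2] = Y
Query 2: F[2] = Y
Query 3: L[0] = R
Query 4: F[3] = G
Query 5: R[1] = G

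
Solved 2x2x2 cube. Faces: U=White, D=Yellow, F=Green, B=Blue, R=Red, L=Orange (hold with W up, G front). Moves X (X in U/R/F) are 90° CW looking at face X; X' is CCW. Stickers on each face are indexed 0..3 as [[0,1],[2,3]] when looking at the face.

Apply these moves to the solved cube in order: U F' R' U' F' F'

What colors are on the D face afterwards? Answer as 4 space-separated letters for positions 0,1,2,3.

After move 1 (U): U=WWWW F=RRGG R=BBRR B=OOBB L=GGOO
After move 2 (F'): F=RGRG U=WWBR R=YBYR D=GOYY L=GWOW
After move 3 (R'): R=BRYY U=WBBO F=RWRR D=GGYG B=YOOB
After move 4 (U'): U=BOWB F=GWRR R=RWYY B=BROB L=YOOW
After move 5 (F'): F=WRGR U=BORY R=GWGY D=OWYG L=YBOW
After move 6 (F'): F=RRWG U=BOGG R=WWOY D=BWYG L=YYOR
Query: D face = BWYG

Answer: B W Y G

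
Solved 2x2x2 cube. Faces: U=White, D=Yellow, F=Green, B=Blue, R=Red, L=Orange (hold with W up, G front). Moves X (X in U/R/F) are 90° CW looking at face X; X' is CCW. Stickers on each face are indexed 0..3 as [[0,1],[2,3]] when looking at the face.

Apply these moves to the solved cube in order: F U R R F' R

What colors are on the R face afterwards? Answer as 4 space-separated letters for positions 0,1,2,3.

After move 1 (F): F=GGGG U=WWOO R=WRWR D=RRYY L=OYOY
After move 2 (U): U=OWOW F=WRGG R=BBWR B=OYBB L=GGOY
After move 3 (R): R=WBRB U=OROG F=WRGY D=RBYO B=WYWB
After move 4 (R): R=RWBB U=OROY F=WBGO D=RWYW B=GYRB
After move 5 (F'): F=BOWG U=ORRB R=WWRB D=GYYW L=GYOO
After move 6 (R): R=RWBW U=OORG F=BYWW D=GRYG B=BYRB
Query: R face = RWBW

Answer: R W B W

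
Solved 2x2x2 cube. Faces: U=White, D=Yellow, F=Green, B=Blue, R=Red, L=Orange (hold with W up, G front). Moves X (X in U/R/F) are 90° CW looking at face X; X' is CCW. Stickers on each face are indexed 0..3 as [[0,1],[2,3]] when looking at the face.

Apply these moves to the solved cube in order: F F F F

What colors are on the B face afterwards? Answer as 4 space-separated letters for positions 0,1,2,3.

After move 1 (F): F=GGGG U=WWOO R=WRWR D=RRYY L=OYOY
After move 2 (F): F=GGGG U=WWYY R=OROR D=WWYY L=OROR
After move 3 (F): F=GGGG U=WWRR R=YRYR D=OOYY L=OWOW
After move 4 (F): F=GGGG U=WWWW R=RRRR D=YYYY L=OOOO
Query: B face = BBBB

Answer: B B B B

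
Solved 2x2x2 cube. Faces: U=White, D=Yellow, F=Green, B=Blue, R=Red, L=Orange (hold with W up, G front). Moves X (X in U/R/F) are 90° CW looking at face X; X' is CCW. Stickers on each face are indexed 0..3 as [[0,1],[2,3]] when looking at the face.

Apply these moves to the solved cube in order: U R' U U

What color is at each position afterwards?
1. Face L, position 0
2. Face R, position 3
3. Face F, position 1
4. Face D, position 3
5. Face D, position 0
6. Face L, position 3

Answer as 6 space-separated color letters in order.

Answer: B R O G Y O

Derivation:
After move 1 (U): U=WWWW F=RRGG R=BBRR B=OOBB L=GGOO
After move 2 (R'): R=BRBR U=WBWO F=RWGW D=YRYG B=YOYB
After move 3 (U): U=WWOB F=BRGW R=YOBR B=GGYB L=RWOO
After move 4 (U): U=OWBW F=YOGW R=GGBR B=RWYB L=BROO
Query 1: L[0] = B
Query 2: R[3] = R
Query 3: F[1] = O
Query 4: D[3] = G
Query 5: D[0] = Y
Query 6: L[3] = O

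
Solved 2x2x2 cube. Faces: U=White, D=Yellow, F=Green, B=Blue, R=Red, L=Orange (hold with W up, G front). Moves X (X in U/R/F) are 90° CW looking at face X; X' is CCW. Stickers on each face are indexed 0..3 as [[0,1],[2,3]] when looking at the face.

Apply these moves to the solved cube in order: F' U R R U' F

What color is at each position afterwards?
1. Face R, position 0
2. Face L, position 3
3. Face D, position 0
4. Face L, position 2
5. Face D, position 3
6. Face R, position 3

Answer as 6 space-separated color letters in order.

Answer: R W B O W B

Derivation:
After move 1 (F'): F=GGGG U=WWRR R=YRYR D=OOYY L=OWOW
After move 2 (U): U=RWRW F=YRGG R=BBYR B=OWBB L=GGOW
After move 3 (R): R=YBRB U=RRRG F=YOGY D=OBYO B=WWWB
After move 4 (R): R=RYBB U=RORY F=YBGO D=OWYW B=GWRB
After move 5 (U'): U=OYRR F=GGGO R=YBBB B=RYRB L=GWOW
After move 6 (F): F=GGOG U=OYWW R=RBRB D=BYYW L=GOOW
Query 1: R[0] = R
Query 2: L[3] = W
Query 3: D[0] = B
Query 4: L[2] = O
Query 5: D[3] = W
Query 6: R[3] = B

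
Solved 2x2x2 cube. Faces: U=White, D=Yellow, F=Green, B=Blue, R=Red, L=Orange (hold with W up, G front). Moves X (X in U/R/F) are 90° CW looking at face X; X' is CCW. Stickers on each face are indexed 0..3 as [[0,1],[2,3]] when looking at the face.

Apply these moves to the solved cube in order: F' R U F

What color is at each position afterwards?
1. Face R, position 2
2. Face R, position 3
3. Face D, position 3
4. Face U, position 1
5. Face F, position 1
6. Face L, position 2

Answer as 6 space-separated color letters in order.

After move 1 (F'): F=GGGG U=WWRR R=YRYR D=OOYY L=OWOW
After move 2 (R): R=YYRR U=WGRG F=GOGY D=OBYB B=RBWB
After move 3 (U): U=RWGG F=YYGY R=RBRR B=OWWB L=GOOW
After move 4 (F): F=GYYY U=RWWO R=GBGR D=RRYB L=GOOB
Query 1: R[2] = G
Query 2: R[3] = R
Query 3: D[3] = B
Query 4: U[1] = W
Query 5: F[1] = Y
Query 6: L[2] = O

Answer: G R B W Y O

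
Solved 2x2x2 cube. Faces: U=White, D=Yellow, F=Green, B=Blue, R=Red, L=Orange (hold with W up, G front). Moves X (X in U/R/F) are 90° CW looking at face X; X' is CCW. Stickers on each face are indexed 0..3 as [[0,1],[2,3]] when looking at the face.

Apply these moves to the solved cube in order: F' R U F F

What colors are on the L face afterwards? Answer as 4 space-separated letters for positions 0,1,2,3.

Answer: G R O R

Derivation:
After move 1 (F'): F=GGGG U=WWRR R=YRYR D=OOYY L=OWOW
After move 2 (R): R=YYRR U=WGRG F=GOGY D=OBYB B=RBWB
After move 3 (U): U=RWGG F=YYGY R=RBRR B=OWWB L=GOOW
After move 4 (F): F=GYYY U=RWWO R=GBGR D=RRYB L=GOOB
After move 5 (F): F=YGYY U=RWBO R=WBOR D=GGYB L=GROR
Query: L face = GROR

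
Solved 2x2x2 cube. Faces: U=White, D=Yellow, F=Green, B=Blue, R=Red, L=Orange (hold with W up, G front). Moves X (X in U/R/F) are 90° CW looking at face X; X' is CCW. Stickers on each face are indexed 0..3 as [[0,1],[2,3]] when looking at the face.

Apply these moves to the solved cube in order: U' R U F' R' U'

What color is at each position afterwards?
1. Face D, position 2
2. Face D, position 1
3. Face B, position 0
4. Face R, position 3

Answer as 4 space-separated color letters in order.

After move 1 (U'): U=WWWW F=OOGG R=GGRR B=RRBB L=BBOO
After move 2 (R): R=RGRG U=WOWG F=OYGY D=YBYR B=WRWB
After move 3 (U): U=WWGO F=RGGY R=WRRG B=BBWB L=OYOO
After move 4 (F'): F=GYRG U=WWWR R=BRYG D=YOYR L=OOOG
After move 5 (R'): R=RGBY U=WWWB F=GWRR D=YYYG B=RBOB
After move 6 (U'): U=WBWW F=OORR R=GWBY B=RGOB L=RBOG
Query 1: D[2] = Y
Query 2: D[1] = Y
Query 3: B[0] = R
Query 4: R[3] = Y

Answer: Y Y R Y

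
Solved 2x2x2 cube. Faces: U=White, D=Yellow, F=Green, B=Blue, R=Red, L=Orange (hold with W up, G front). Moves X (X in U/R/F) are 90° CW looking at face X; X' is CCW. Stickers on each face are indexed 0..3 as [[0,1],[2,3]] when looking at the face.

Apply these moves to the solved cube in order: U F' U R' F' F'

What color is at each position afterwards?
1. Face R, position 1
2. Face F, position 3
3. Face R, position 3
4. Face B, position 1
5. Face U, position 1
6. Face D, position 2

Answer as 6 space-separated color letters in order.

After move 1 (U): U=WWWW F=RRGG R=BBRR B=OOBB L=GGOO
After move 2 (F'): F=RGRG U=WWBR R=YBYR D=GOYY L=GWOW
After move 3 (U): U=BWRW F=YBRG R=OOYR B=GWBB L=RGOW
After move 4 (R'): R=OROY U=BBRG F=YWRW D=GBYG B=YWOB
After move 5 (F'): F=WWYR U=BBOO R=BRGY D=GWYG L=RGOR
After move 6 (F'): F=WRWY U=BBBG R=WRGY D=GRYG L=ROOO
Query 1: R[1] = R
Query 2: F[3] = Y
Query 3: R[3] = Y
Query 4: B[1] = W
Query 5: U[1] = B
Query 6: D[2] = Y

Answer: R Y Y W B Y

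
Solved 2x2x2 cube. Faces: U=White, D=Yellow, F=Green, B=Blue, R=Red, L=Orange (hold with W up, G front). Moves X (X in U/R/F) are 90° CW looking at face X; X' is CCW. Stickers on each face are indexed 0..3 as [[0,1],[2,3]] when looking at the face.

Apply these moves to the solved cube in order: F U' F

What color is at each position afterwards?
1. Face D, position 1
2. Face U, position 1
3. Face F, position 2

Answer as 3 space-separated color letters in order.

After move 1 (F): F=GGGG U=WWOO R=WRWR D=RRYY L=OYOY
After move 2 (U'): U=WOWO F=OYGG R=GGWR B=WRBB L=BBOY
After move 3 (F): F=GOGY U=WOYB R=WGOR D=WGYY L=BROR
Query 1: D[1] = G
Query 2: U[1] = O
Query 3: F[2] = G

Answer: G O G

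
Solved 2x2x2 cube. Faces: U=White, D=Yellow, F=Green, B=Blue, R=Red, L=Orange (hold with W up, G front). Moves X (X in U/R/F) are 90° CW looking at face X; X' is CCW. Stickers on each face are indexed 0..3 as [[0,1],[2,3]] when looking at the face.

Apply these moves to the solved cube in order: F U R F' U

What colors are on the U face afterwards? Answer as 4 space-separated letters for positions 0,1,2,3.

Answer: W O R R

Derivation:
After move 1 (F): F=GGGG U=WWOO R=WRWR D=RRYY L=OYOY
After move 2 (U): U=OWOW F=WRGG R=BBWR B=OYBB L=GGOY
After move 3 (R): R=WBRB U=OROG F=WRGY D=RBYO B=WYWB
After move 4 (F'): F=RYWG U=ORWR R=BBRB D=GYYO L=GGOO
After move 5 (U): U=WORR F=BBWG R=WYRB B=GGWB L=RYOO
Query: U face = WORR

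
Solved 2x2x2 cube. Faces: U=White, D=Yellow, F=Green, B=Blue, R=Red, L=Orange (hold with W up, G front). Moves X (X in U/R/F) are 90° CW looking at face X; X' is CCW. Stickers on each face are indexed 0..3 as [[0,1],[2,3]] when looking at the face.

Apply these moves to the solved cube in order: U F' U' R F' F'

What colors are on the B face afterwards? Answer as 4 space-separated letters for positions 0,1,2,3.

After move 1 (U): U=WWWW F=RRGG R=BBRR B=OOBB L=GGOO
After move 2 (F'): F=RGRG U=WWBR R=YBYR D=GOYY L=GWOW
After move 3 (U'): U=WRWB F=GWRG R=RGYR B=YBBB L=OOOW
After move 4 (R): R=YRRG U=WWWG F=GORY D=GBYY B=BBRB
After move 5 (F'): F=OYGR U=WWYR R=BRGG D=OWYY L=OGOW
After move 6 (F'): F=YROG U=WWBG R=WROG D=GWYY L=OROY
Query: B face = BBRB

Answer: B B R B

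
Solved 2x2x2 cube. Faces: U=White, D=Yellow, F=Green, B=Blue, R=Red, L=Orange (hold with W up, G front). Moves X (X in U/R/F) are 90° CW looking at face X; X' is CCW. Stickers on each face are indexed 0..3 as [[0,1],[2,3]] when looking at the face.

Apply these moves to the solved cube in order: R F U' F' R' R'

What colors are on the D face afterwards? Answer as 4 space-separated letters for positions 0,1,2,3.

After move 1 (R): R=RRRR U=WGWG F=GYGY D=YBYB B=WBWB
After move 2 (F): F=GGYY U=WGOO R=WRGR D=RRYB L=OYOB
After move 3 (U'): U=GOWO F=OYYY R=GGGR B=WRWB L=WBOB
After move 4 (F'): F=YYOY U=GOGG R=RGRR D=BBYB L=WOOW
After move 5 (R'): R=GRRR U=GWGW F=YOOG D=BYYY B=BRBB
After move 6 (R'): R=RRGR U=GBGB F=YWOW D=BOYG B=YRYB
Query: D face = BOYG

Answer: B O Y G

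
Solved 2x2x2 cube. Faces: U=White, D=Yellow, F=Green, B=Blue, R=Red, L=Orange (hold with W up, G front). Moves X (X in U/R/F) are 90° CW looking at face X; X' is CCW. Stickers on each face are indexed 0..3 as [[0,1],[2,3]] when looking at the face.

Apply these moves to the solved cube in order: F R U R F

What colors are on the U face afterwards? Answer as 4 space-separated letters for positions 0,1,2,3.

After move 1 (F): F=GGGG U=WWOO R=WRWR D=RRYY L=OYOY
After move 2 (R): R=WWRR U=WGOG F=GRGY D=RBYB B=OBWB
After move 3 (U): U=OWGG F=WWGY R=OBRR B=OYWB L=GROY
After move 4 (R): R=RORB U=OWGY F=WBGB D=RWYO B=GYWB
After move 5 (F): F=GWBB U=OWYR R=GOYB D=RRYO L=GROW
Query: U face = OWYR

Answer: O W Y R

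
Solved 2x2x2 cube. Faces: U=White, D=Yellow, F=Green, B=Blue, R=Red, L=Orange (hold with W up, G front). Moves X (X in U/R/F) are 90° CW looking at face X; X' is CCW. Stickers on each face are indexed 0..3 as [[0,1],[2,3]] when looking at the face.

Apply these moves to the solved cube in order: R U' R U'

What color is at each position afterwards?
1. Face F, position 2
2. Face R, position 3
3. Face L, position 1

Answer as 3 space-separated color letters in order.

After move 1 (R): R=RRRR U=WGWG F=GYGY D=YBYB B=WBWB
After move 2 (U'): U=GGWW F=OOGY R=GYRR B=RRWB L=WBOO
After move 3 (R): R=RGRY U=GOWY F=OBGB D=YWYR B=WRGB
After move 4 (U'): U=OYGW F=WBGB R=OBRY B=RGGB L=WROO
Query 1: F[2] = G
Query 2: R[3] = Y
Query 3: L[1] = R

Answer: G Y R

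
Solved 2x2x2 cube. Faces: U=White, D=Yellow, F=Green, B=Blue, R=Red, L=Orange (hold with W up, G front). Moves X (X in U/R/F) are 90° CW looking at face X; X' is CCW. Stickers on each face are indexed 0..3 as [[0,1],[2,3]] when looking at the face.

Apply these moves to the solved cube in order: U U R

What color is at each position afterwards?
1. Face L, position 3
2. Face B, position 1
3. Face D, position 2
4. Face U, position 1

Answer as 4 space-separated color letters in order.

After move 1 (U): U=WWWW F=RRGG R=BBRR B=OOBB L=GGOO
After move 2 (U): U=WWWW F=BBGG R=OORR B=GGBB L=RROO
After move 3 (R): R=RORO U=WBWG F=BYGY D=YBYG B=WGWB
Query 1: L[3] = O
Query 2: B[1] = G
Query 3: D[2] = Y
Query 4: U[1] = B

Answer: O G Y B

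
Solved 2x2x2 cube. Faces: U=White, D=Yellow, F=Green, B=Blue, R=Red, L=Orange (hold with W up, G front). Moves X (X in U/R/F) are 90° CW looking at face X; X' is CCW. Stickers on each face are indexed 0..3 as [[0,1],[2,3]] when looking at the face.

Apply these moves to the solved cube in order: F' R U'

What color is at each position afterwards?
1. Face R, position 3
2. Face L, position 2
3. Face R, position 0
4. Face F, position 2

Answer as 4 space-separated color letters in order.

Answer: R O G G

Derivation:
After move 1 (F'): F=GGGG U=WWRR R=YRYR D=OOYY L=OWOW
After move 2 (R): R=YYRR U=WGRG F=GOGY D=OBYB B=RBWB
After move 3 (U'): U=GGWR F=OWGY R=GORR B=YYWB L=RBOW
Query 1: R[3] = R
Query 2: L[2] = O
Query 3: R[0] = G
Query 4: F[2] = G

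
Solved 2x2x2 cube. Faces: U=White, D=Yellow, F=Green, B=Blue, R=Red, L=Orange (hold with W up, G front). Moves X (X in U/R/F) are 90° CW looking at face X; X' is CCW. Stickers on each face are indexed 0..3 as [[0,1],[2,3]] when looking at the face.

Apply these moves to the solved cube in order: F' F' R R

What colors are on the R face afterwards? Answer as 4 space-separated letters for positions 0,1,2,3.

After move 1 (F'): F=GGGG U=WWRR R=YRYR D=OOYY L=OWOW
After move 2 (F'): F=GGGG U=WWYY R=OROR D=WWYY L=OROR
After move 3 (R): R=OORR U=WGYG F=GWGY D=WBYB B=YBWB
After move 4 (R): R=RORO U=WWYY F=GBGB D=WWYY B=GBGB
Query: R face = RORO

Answer: R O R O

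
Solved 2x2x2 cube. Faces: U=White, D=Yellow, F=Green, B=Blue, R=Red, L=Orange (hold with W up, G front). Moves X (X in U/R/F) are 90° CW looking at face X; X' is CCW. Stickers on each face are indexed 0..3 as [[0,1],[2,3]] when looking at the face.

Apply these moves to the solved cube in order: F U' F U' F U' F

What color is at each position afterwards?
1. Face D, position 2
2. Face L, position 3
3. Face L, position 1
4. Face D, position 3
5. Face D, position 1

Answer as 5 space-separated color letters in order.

Answer: Y G O Y G

Derivation:
After move 1 (F): F=GGGG U=WWOO R=WRWR D=RRYY L=OYOY
After move 2 (U'): U=WOWO F=OYGG R=GGWR B=WRBB L=BBOY
After move 3 (F): F=GOGY U=WOYB R=WGOR D=WGYY L=BROR
After move 4 (U'): U=OBWY F=BRGY R=GOOR B=WGBB L=WROR
After move 5 (F): F=GBYR U=OBRR R=WOYR D=OGYY L=WWOG
After move 6 (U'): U=BROR F=WWYR R=GBYR B=WOBB L=WGOG
After move 7 (F): F=YWRW U=BRGG R=OBRR D=YGYY L=WOOG
Query 1: D[2] = Y
Query 2: L[3] = G
Query 3: L[1] = O
Query 4: D[3] = Y
Query 5: D[1] = G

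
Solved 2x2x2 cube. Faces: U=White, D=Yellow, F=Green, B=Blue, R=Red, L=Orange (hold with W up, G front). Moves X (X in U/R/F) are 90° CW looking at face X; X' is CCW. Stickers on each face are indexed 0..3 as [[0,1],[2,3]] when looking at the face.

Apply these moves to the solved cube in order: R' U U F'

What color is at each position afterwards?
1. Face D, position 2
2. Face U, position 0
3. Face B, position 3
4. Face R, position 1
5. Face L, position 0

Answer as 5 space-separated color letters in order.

Answer: Y B B O R

Derivation:
After move 1 (R'): R=RRRR U=WBWB F=GWGW D=YGYG B=YBYB
After move 2 (U): U=WWBB F=RRGW R=YBRR B=OOYB L=GWOO
After move 3 (U): U=BWBW F=YBGW R=OORR B=GWYB L=RROO
After move 4 (F'): F=BWYG U=BWOR R=GOYR D=ROYG L=RWOB
Query 1: D[2] = Y
Query 2: U[0] = B
Query 3: B[3] = B
Query 4: R[1] = O
Query 5: L[0] = R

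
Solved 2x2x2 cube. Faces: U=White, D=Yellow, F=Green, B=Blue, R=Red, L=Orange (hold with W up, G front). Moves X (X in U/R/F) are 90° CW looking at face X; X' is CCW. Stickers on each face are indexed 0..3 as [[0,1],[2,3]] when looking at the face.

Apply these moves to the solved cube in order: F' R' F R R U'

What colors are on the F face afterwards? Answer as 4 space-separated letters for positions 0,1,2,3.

Answer: O O R Y

Derivation:
After move 1 (F'): F=GGGG U=WWRR R=YRYR D=OOYY L=OWOW
After move 2 (R'): R=RRYY U=WBRB F=GWGR D=OGYG B=YBOB
After move 3 (F): F=GGRW U=WBWW R=RRBY D=YRYG L=OOOG
After move 4 (R): R=BRYR U=WGWW F=GRRG D=YOYY B=WBBB
After move 5 (R): R=YBRR U=WRWG F=GORY D=YBYW B=WBGB
After move 6 (U'): U=RGWW F=OORY R=GORR B=YBGB L=WBOG
Query: F face = OORY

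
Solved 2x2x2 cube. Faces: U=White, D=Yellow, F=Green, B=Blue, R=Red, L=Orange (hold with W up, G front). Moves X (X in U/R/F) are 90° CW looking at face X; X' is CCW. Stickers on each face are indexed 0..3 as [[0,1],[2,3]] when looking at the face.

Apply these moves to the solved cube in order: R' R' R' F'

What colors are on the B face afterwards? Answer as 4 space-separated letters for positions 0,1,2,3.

Answer: W B W B

Derivation:
After move 1 (R'): R=RRRR U=WBWB F=GWGW D=YGYG B=YBYB
After move 2 (R'): R=RRRR U=WYWY F=GBGB D=YWYW B=GBGB
After move 3 (R'): R=RRRR U=WGWG F=GYGY D=YBYB B=WBWB
After move 4 (F'): F=YYGG U=WGRR R=BRYR D=OOYB L=OGOW
Query: B face = WBWB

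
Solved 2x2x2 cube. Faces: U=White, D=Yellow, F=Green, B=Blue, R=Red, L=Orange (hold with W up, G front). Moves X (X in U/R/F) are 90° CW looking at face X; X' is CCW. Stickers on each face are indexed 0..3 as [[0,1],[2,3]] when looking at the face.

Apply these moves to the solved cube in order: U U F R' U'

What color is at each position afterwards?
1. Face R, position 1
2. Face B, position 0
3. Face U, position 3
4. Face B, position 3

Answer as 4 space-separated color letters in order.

After move 1 (U): U=WWWW F=RRGG R=BBRR B=OOBB L=GGOO
After move 2 (U): U=WWWW F=BBGG R=OORR B=GGBB L=RROO
After move 3 (F): F=GBGB U=WWOR R=WOWR D=ROYY L=RYOY
After move 4 (R'): R=ORWW U=WBOG F=GWGR D=RBYB B=YGOB
After move 5 (U'): U=BGWO F=RYGR R=GWWW B=OROB L=YGOY
Query 1: R[1] = W
Query 2: B[0] = O
Query 3: U[3] = O
Query 4: B[3] = B

Answer: W O O B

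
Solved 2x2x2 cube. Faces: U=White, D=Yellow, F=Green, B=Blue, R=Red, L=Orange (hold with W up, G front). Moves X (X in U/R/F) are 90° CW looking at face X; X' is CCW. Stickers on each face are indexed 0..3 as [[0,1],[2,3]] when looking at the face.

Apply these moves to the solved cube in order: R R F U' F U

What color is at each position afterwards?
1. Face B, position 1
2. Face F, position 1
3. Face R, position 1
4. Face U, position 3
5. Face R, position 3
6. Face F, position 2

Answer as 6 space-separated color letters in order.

After move 1 (R): R=RRRR U=WGWG F=GYGY D=YBYB B=WBWB
After move 2 (R): R=RRRR U=WYWY F=GBGB D=YWYW B=GBGB
After move 3 (F): F=GGBB U=WYOO R=WRYR D=RRYW L=OYOW
After move 4 (U'): U=YOWO F=OYBB R=GGYR B=WRGB L=GBOW
After move 5 (F): F=BOBY U=YOWB R=WGOR D=YGYW L=GROR
After move 6 (U): U=WYBO F=WGBY R=WROR B=GRGB L=BOOR
Query 1: B[1] = R
Query 2: F[1] = G
Query 3: R[1] = R
Query 4: U[3] = O
Query 5: R[3] = R
Query 6: F[2] = B

Answer: R G R O R B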